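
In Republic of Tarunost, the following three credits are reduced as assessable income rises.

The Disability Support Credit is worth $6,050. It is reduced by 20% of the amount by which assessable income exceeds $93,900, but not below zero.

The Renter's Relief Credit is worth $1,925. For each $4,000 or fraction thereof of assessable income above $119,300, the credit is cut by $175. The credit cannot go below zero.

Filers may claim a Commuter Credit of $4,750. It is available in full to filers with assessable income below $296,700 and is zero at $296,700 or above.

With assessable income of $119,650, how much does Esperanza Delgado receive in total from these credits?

Disability Support Credit: 20% of the $25,750 excess over $93,900 is $5,150; credit = $6,050 − $5,150 = $900.
Renter's Relief Credit: income exceeds $119,300 by $350, which is 1 full-or-partial $4,000 increment; reduction = 1 × $175 = $175, leaving $1,750.
Commuter Credit: $119,650 is below the $296,700 cutoff, so the full $4,750 applies.
Total: $900 + $1,750 + $4,750 = $7,400.

$7,400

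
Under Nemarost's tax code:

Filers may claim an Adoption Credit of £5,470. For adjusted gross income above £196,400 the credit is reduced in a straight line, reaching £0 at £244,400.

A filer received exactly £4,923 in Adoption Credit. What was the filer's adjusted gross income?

£201,200

£4,923 is 4,923/5,470 of the full £5,470, so 547/5,470 of the £48,000 range has been used: income = £196,400 + £48,000 × 547/5,470 = £201,200.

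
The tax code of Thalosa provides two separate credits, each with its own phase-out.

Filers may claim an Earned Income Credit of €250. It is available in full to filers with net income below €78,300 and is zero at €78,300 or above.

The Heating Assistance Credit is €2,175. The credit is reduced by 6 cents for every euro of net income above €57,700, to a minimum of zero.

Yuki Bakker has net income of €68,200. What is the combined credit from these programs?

€1,795

Earned Income Credit: €68,200 is below the €78,300 cutoff, so the full €250 applies.
Heating Assistance Credit: 6% of the €10,500 excess over €57,700 is €630; credit = €2,175 − €630 = €1,545.
Total: €250 + €1,545 = €1,795.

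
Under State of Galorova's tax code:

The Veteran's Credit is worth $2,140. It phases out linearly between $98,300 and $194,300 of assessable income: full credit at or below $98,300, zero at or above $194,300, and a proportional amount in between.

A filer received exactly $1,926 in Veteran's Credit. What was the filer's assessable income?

$107,900

$1,926 is 1,926/2,140 of the full $2,140, so 214/2,140 of the $96,000 range has been used: income = $98,300 + $96,000 × 214/2,140 = $107,900.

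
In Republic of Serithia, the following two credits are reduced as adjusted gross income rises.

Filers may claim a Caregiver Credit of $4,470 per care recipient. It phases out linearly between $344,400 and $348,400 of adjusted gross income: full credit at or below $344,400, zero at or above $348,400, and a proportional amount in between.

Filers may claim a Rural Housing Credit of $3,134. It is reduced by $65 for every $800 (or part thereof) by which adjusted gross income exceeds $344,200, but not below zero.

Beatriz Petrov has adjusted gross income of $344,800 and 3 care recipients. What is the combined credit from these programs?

$15,138

Caregiver Credit: base = 3 × $4,470 = $13,410. $344,800 is $400 into a $4,000 phase-out range, leaving 3,600/4,000 of the credit: $13,410 × 3,600/4,000 = $12,069.
Rural Housing Credit: income exceeds $344,200 by $600, which is 1 full-or-partial $800 increment; reduction = 1 × $65 = $65, leaving $3,069.
Total: $12,069 + $3,069 = $15,138.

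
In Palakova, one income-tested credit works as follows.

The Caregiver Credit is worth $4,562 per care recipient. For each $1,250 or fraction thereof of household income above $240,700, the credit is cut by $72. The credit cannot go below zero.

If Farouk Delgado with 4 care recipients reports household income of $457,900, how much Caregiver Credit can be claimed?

Caregiver Credit: base = 4 × $4,562 = $18,248. income exceeds $240,700 by $217,200, which is 174 full-or-partial $1,250 increments; reduction = 174 × $72 = $12,528, leaving $5,720.

$5,720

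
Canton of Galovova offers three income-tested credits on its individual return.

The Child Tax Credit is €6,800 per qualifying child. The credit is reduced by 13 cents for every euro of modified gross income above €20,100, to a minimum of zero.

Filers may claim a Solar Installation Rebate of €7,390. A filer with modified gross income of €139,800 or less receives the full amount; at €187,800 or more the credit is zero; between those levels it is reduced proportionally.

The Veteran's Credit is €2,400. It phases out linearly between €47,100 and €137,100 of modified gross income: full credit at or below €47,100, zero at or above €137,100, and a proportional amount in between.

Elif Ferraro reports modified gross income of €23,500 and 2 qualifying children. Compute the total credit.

Child Tax Credit: base = 2 × €6,800 = €13,600. 13% of the €3,400 excess over €20,100 is €442; credit = €13,600 − €442 = €13,158.
Solar Installation Rebate: €23,500 is at or below the €139,800 threshold, so the full €7,390 applies.
Veteran's Credit: €23,500 is at or below the €47,100 threshold, so the full €2,400 applies.
Total: €13,158 + €7,390 + €2,400 = €22,948.

€22,948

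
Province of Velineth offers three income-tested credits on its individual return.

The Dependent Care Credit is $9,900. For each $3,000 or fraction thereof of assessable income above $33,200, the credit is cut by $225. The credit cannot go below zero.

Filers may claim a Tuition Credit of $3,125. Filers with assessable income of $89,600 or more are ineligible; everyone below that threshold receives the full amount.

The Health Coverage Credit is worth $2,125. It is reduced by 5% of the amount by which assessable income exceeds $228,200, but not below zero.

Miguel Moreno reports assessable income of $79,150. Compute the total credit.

Dependent Care Credit: income exceeds $33,200 by $45,950, which is 16 full-or-partial $3,000 increments; reduction = 16 × $225 = $3,600, leaving $6,300.
Tuition Credit: $79,150 is below the $89,600 cutoff, so the full $3,125 applies.
Health Coverage Credit: $79,150 is at or below the $228,200 threshold, so the full $2,125 applies.
Total: $6,300 + $3,125 + $2,125 = $11,550.

$11,550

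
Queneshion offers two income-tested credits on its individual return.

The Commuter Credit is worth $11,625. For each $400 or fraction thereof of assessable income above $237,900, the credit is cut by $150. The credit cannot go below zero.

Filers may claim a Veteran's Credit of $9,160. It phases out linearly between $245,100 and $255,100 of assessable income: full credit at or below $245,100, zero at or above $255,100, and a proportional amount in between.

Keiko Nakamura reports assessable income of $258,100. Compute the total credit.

Commuter Credit: income exceeds $237,900 by $20,200, which is 51 full-or-partial $400 increments; reduction = 51 × $150 = $7,650, leaving $3,975.
Veteran's Credit: $258,100 is at or above $255,100, so the credit is $0.
Total: $3,975 + $0 = $3,975.

$3,975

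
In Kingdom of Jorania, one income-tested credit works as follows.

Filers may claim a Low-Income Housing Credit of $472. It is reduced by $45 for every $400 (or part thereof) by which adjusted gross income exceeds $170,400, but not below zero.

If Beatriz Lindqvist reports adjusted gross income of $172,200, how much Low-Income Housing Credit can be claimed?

Low-Income Housing Credit: income exceeds $170,400 by $1,800, which is 5 full-or-partial $400 increments; reduction = 5 × $45 = $225, leaving $247.

$247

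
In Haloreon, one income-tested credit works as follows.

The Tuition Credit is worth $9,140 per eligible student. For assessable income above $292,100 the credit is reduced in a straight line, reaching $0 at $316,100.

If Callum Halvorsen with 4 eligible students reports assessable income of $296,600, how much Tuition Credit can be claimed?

$29,705

Tuition Credit: base = 4 × $9,140 = $36,560. $296,600 is $4,500 into a $24,000 phase-out range, leaving 19,500/24,000 of the credit: $36,560 × 19,500/24,000 = $29,705.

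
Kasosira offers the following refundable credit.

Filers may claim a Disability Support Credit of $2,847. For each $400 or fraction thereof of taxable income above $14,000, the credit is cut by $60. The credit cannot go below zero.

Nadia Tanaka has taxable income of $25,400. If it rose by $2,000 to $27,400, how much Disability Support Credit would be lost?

$300

At $25,400 — income exceeds $14,000 by $11,400, which is 29 full-or-partial $400 increments; reduction = 29 × $60 = $1,740, leaving $1,107.
At $27,400 — income exceeds $14,000 by $13,400, which is 34 full-or-partial $400 increments; reduction = 34 × $60 = $2,040, leaving $807.
Lost: $1,107 − $807 = $300.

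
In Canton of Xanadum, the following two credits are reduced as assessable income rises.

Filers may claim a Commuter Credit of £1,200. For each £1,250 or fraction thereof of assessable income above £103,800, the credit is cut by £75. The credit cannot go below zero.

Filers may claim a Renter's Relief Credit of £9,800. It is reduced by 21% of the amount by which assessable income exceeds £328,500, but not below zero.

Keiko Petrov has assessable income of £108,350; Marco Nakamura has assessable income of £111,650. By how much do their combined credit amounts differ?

£225

Keiko (£108,350): Commuter Credit: income exceeds £103,800 by £4,550, which is 4 full-or-partial £1,250 increments; reduction = 4 × £75 = £300, leaving £900. Renter's Relief Credit: £108,350 is at or below the £328,500 threshold, so the full £9,800 applies. total £900 + £9,800 = £10,700
Marco (£111,650): Commuter Credit: income exceeds £103,800 by £7,850, which is 7 full-or-partial £1,250 increments; reduction = 7 × £75 = £525, leaving £675. Renter's Relief Credit: £111,650 is at or below the £328,500 threshold, so the full £9,800 applies. total £675 + £9,800 = £10,475
Difference: |£10,700 − £10,475| = £225.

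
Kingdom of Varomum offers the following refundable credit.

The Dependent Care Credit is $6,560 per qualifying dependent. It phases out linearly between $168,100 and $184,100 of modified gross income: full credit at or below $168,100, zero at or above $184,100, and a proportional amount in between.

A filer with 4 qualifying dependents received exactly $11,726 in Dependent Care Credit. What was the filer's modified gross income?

$176,950

Full credit = 4 × $6,560 = $26,240.
$11,726 is 11,726/26,240 of the full $26,240, so 14,514/26,240 of the $16,000 range has been used: income = $168,100 + $16,000 × 14,514/26,240 = $176,950.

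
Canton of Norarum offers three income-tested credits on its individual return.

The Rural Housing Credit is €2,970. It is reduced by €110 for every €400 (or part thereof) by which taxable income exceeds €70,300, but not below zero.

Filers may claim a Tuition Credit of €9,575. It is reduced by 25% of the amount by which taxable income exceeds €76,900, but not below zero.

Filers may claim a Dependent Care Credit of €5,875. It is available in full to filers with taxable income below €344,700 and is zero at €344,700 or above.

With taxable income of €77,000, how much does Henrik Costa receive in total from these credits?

€16,525

Rural Housing Credit: income exceeds €70,300 by €6,700, which is 17 full-or-partial €400 increments; reduction = 17 × €110 = €1,870, leaving €1,100.
Tuition Credit: 25% of the €100 excess over €76,900 is €25; credit = €9,575 − €25 = €9,550.
Dependent Care Credit: €77,000 is below the €344,700 cutoff, so the full €5,875 applies.
Total: €1,100 + €9,550 + €5,875 = €16,525.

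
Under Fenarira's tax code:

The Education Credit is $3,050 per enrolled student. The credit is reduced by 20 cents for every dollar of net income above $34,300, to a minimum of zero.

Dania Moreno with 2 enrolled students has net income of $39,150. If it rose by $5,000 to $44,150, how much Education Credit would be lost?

$1,000

At $39,150 — base = 2 × $3,050 = $6,100. 20% of the $4,850 excess over $34,300 is $970; credit = $6,100 − $970 = $5,130.
At $44,150 — base = 2 × $3,050 = $6,100. 20% of the $9,850 excess over $34,300 is $1,970; credit = $6,100 − $1,970 = $4,130.
Lost: $5,130 − $4,130 = $1,000.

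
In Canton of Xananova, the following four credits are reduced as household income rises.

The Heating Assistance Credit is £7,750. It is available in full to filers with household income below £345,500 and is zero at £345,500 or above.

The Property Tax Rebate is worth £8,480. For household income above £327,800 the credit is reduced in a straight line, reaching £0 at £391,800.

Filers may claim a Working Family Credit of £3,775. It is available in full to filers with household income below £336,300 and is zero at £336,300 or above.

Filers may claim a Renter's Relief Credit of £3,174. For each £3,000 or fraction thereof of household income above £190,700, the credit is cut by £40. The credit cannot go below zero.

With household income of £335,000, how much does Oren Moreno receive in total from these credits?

Heating Assistance Credit: £335,000 is below the £345,500 cutoff, so the full £7,750 applies.
Property Tax Rebate: £335,000 is £7,200 into a £64,000 phase-out range, leaving 56,800/64,000 of the credit: £8,480 × 56,800/64,000 = £7,526.
Working Family Credit: £335,000 is below the £336,300 cutoff, so the full £3,775 applies.
Renter's Relief Credit: income exceeds £190,700 by £144,300, which is 49 full-or-partial £3,000 increments; reduction = 49 × £40 = £1,960, leaving £1,214.
Total: £7,750 + £7,526 + £3,775 + £1,214 = £20,265.

£20,265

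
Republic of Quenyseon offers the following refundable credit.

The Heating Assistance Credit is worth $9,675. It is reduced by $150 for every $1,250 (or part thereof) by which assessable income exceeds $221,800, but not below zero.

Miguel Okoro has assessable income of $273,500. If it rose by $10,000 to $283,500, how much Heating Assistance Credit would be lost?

At $273,500 — income exceeds $221,800 by $51,700, which is 42 full-or-partial $1,250 increments; reduction = 42 × $150 = $6,300, leaving $3,375.
At $283,500 — income exceeds $221,800 by $61,700, which is 50 full-or-partial $1,250 increments; reduction = 50 × $150 = $7,500, leaving $2,175.
Lost: $3,375 − $2,175 = $1,200.

$1,200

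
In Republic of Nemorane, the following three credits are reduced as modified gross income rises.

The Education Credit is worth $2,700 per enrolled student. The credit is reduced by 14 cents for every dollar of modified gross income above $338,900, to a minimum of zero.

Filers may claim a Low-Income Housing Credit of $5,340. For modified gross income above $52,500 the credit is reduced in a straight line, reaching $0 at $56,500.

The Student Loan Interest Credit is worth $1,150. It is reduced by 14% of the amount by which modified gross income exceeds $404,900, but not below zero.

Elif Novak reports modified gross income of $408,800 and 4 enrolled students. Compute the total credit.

$1,618

Education Credit: base = 4 × $2,700 = $10,800. 14% of the $69,900 excess over $338,900 is $9,786; credit = $10,800 − $9,786 = $1,014.
Low-Income Housing Credit: $408,800 is at or above $56,500, so the credit is $0.
Student Loan Interest Credit: 14% of the $3,900 excess over $404,900 is $546; credit = $1,150 − $546 = $604.
Total: $1,014 + $0 + $604 = $1,618.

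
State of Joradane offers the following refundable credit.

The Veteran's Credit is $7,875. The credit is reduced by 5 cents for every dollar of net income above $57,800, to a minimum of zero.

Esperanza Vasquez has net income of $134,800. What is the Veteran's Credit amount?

Veteran's Credit: 5% of the $77,000 excess over $57,800 is $3,850; credit = $7,875 − $3,850 = $4,025.

$4,025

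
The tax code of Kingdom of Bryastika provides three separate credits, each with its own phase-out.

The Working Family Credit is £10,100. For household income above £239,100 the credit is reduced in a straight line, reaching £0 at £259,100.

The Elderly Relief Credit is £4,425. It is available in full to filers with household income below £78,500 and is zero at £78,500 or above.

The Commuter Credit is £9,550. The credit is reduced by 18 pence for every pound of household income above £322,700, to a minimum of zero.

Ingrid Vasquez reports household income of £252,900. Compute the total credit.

Working Family Credit: £252,900 is £13,800 into a £20,000 phase-out range, leaving 6,200/20,000 of the credit: £10,100 × 6,200/20,000 = £3,131.
Elderly Relief Credit: £252,900 meets or exceeds the £78,500 cutoff, so the credit is £0.
Commuter Credit: £252,900 is at or below the £322,700 threshold, so the full £9,550 applies.
Total: £3,131 + £0 + £9,550 = £12,681.

£12,681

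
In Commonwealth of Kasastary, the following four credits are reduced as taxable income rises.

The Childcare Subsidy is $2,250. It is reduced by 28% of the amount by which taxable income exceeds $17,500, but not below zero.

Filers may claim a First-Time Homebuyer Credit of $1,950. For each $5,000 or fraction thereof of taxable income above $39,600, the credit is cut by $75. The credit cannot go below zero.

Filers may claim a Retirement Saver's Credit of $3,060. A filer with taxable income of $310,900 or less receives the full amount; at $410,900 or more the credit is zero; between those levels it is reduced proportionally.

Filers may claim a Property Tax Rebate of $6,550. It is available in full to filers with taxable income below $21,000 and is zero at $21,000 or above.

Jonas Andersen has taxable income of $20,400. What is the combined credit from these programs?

$12,998

Childcare Subsidy: 28% of the $2,900 excess over $17,500 is $812; credit = $2,250 − $812 = $1,438.
First-Time Homebuyer Credit: $20,400 is at or below the $39,600 threshold, so the full $1,950 applies.
Retirement Saver's Credit: $20,400 is at or below the $310,900 threshold, so the full $3,060 applies.
Property Tax Rebate: $20,400 is below the $21,000 cutoff, so the full $6,550 applies.
Total: $1,438 + $1,950 + $3,060 + $6,550 = $12,998.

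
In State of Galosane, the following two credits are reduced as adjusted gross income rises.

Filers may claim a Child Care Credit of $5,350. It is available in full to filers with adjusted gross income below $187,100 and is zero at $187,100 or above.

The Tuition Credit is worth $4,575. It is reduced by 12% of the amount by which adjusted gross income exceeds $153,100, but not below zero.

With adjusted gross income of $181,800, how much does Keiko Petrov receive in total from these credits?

Child Care Credit: $181,800 is below the $187,100 cutoff, so the full $5,350 applies.
Tuition Credit: 12% of the $28,700 excess over $153,100 is $3,444; credit = $4,575 − $3,444 = $1,131.
Total: $5,350 + $1,131 = $6,481.

$6,481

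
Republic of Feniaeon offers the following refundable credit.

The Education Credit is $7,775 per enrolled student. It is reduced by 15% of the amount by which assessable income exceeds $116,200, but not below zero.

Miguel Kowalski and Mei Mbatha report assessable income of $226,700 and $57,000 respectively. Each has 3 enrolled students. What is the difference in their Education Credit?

$16,575

Miguel ($226,700): Education Credit: base = 3 × $7,775 = $23,325. 15% of the $110,500 excess over $116,200 is $16,575; credit = $23,325 − $16,575 = $6,750.
Mei ($57,000): Education Credit: base = 3 × $7,775 = $23,325. $57,000 is at or below the $116,200 threshold, so the full $23,325 applies.
Difference: |$6,750 − $23,325| = $16,575.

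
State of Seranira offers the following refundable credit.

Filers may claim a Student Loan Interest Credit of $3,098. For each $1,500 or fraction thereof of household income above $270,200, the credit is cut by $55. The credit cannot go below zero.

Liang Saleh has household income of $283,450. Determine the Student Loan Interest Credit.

Student Loan Interest Credit: income exceeds $270,200 by $13,250, which is 9 full-or-partial $1,500 increments; reduction = 9 × $55 = $495, leaving $2,603.

$2,603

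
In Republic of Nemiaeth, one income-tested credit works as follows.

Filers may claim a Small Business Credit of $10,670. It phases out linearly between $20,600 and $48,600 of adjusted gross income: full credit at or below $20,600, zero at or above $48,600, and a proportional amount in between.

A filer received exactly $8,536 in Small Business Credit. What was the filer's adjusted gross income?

$8,536 is 8,536/10,670 of the full $10,670, so 2,134/10,670 of the $28,000 range has been used: income = $20,600 + $28,000 × 2,134/10,670 = $26,200.

$26,200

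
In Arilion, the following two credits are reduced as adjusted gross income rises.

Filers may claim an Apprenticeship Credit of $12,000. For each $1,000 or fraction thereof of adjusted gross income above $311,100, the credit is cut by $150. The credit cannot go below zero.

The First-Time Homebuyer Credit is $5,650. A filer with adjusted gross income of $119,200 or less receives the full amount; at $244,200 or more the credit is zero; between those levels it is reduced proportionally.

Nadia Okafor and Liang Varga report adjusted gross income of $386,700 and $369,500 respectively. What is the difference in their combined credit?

Nadia ($386,700): Apprenticeship Credit: income exceeds $311,100 by $75,600, which is 76 full-or-partial $1,000 increments; reduction = 76 × $150 = $11,400, leaving $600. First-Time Homebuyer Credit: $386,700 is at or above $244,200, so the credit is $0. total $600 + $0 = $600
Liang ($369,500): Apprenticeship Credit: income exceeds $311,100 by $58,400, which is 59 full-or-partial $1,000 increments; reduction = 59 × $150 = $8,850, leaving $3,150. First-Time Homebuyer Credit: $369,500 is at or above $244,200, so the credit is $0. total $3,150 + $0 = $3,150
Difference: |$600 − $3,150| = $2,550.

$2,550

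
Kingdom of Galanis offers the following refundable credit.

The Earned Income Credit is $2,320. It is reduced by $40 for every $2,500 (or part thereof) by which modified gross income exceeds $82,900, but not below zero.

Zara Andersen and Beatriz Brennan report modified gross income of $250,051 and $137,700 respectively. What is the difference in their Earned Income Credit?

$1,440

Zara ($250,051): Earned Income Credit: income exceeds $82,900 by $167,151 → 67 increments × $40 = $2,680 ≥ base, so the credit is $0.
Beatriz ($137,700): Earned Income Credit: income exceeds $82,900 by $54,800, which is 22 full-or-partial $2,500 increments; reduction = 22 × $40 = $880, leaving $1,440.
Difference: |$0 − $1,440| = $1,440.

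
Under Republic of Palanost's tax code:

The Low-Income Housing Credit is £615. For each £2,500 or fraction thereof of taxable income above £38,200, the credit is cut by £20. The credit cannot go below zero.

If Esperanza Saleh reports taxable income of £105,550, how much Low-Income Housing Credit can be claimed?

£75

Low-Income Housing Credit: income exceeds £38,200 by £67,350, which is 27 full-or-partial £2,500 increments; reduction = 27 × £20 = £540, leaving £75.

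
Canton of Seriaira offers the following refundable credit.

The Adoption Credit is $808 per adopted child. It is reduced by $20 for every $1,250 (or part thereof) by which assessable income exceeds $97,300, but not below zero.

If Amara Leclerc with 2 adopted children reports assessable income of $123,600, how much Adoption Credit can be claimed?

$1,176

Adoption Credit: base = 2 × $808 = $1,616. income exceeds $97,300 by $26,300, which is 22 full-or-partial $1,250 increments; reduction = 22 × $20 = $440, leaving $1,176.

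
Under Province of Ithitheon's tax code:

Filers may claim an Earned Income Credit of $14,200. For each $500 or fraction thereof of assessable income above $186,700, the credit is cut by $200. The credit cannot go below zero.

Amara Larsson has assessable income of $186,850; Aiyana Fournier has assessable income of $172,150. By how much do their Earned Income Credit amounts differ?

Amara ($186,850): Earned Income Credit: income exceeds $186,700 by $150, which is 1 full-or-partial $500 increment; reduction = 1 × $200 = $200, leaving $14,000.
Aiyana ($172,150): Earned Income Credit: $172,150 is at or below the $186,700 threshold, so the full $14,200 applies.
Difference: |$14,000 − $14,200| = $200.

$200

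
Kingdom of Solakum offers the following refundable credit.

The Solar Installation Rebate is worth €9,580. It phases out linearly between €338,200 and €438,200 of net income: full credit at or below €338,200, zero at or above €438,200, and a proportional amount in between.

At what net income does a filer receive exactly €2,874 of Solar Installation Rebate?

€408,200

€2,874 is 2,874/9,580 of the full €9,580, so 6,706/9,580 of the €100,000 range has been used: income = €338,200 + €100,000 × 6,706/9,580 = €408,200.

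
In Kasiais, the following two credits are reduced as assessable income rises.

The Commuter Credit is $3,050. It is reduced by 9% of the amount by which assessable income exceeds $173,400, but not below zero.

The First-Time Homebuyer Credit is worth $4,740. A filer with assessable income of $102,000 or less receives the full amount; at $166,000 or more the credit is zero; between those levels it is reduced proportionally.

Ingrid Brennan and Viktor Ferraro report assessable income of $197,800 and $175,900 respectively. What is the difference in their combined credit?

Ingrid ($197,800): Commuter Credit: 9% of the $24,400 excess over $173,400 is $2,196; credit = $3,050 − $2,196 = $854. First-Time Homebuyer Credit: $197,800 is at or above $166,000, so the credit is $0. total $854 + $0 = $854
Viktor ($175,900): Commuter Credit: 9% of the $2,500 excess over $173,400 is $225; credit = $3,050 − $225 = $2,825. First-Time Homebuyer Credit: $175,900 is at or above $166,000, so the credit is $0. total $2,825 + $0 = $2,825
Difference: |$854 − $2,825| = $1,971.

$1,971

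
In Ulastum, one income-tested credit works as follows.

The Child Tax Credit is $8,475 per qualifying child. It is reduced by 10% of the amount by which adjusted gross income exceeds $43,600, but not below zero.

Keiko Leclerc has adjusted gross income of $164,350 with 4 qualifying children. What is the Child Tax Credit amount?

Child Tax Credit: base = 4 × $8,475 = $33,900. 10% of the $120,750 excess over $43,600 is $12,075; credit = $33,900 − $12,075 = $21,825.

$21,825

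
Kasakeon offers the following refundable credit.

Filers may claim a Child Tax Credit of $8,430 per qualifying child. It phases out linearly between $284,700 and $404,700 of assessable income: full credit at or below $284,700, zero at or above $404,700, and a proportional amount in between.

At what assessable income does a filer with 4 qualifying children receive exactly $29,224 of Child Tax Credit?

$300,700

Full credit = 4 × $8,430 = $33,720.
$29,224 is 29,224/33,720 of the full $33,720, so 4,496/33,720 of the $120,000 range has been used: income = $284,700 + $120,000 × 4,496/33,720 = $300,700.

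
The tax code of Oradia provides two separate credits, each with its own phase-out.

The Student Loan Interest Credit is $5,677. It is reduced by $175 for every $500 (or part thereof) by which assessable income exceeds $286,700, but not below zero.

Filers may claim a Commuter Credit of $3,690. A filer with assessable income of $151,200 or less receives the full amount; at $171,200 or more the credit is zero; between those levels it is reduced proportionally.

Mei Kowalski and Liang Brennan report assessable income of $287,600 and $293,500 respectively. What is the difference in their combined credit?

$2,100

Mei ($287,600): Student Loan Interest Credit: income exceeds $286,700 by $900, which is 2 full-or-partial $500 increments; reduction = 2 × $175 = $350, leaving $5,327. Commuter Credit: $287,600 is at or above $171,200, so the credit is $0. total $5,327 + $0 = $5,327
Liang ($293,500): Student Loan Interest Credit: income exceeds $286,700 by $6,800, which is 14 full-or-partial $500 increments; reduction = 14 × $175 = $2,450, leaving $3,227. Commuter Credit: $293,500 is at or above $171,200, so the credit is $0. total $3,227 + $0 = $3,227
Difference: |$5,327 − $3,227| = $2,100.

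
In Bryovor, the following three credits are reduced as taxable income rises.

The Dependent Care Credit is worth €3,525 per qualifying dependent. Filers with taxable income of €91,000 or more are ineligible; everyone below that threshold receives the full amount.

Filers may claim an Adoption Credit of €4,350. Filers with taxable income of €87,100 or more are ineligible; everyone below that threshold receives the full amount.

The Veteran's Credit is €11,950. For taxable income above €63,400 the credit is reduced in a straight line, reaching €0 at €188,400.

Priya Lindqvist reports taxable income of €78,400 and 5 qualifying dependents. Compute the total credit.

€32,491

Dependent Care Credit: base = 5 × €3,525 = €17,625. €78,400 is below the €91,000 cutoff, so the full €17,625 applies.
Adoption Credit: €78,400 is below the €87,100 cutoff, so the full €4,350 applies.
Veteran's Credit: €78,400 is €15,000 into a €125,000 phase-out range, leaving 110,000/125,000 of the credit: €11,950 × 110,000/125,000 = €10,516.
Total: €17,625 + €4,350 + €10,516 = €32,491.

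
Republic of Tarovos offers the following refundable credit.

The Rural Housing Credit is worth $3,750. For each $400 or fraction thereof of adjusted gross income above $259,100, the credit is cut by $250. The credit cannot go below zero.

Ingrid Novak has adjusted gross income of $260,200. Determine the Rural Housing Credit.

Rural Housing Credit: income exceeds $259,100 by $1,100, which is 3 full-or-partial $400 increments; reduction = 3 × $250 = $750, leaving $3,000.

$3,000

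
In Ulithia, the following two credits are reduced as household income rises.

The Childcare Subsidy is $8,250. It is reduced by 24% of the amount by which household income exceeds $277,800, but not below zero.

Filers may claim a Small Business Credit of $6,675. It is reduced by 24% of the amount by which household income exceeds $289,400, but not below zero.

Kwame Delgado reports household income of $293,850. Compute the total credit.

$10,005

Childcare Subsidy: 24% of the $16,050 excess over $277,800 is $3,852; credit = $8,250 − $3,852 = $4,398.
Small Business Credit: 24% of the $4,450 excess over $289,400 is $1,068; credit = $6,675 − $1,068 = $5,607.
Total: $4,398 + $5,607 = $10,005.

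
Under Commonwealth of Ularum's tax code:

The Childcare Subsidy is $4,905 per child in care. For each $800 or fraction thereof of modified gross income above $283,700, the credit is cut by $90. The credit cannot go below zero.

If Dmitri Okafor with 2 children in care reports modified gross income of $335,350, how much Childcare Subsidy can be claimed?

Childcare Subsidy: base = 2 × $4,905 = $9,810. income exceeds $283,700 by $51,650, which is 65 full-or-partial $800 increments; reduction = 65 × $90 = $5,850, leaving $3,960.

$3,960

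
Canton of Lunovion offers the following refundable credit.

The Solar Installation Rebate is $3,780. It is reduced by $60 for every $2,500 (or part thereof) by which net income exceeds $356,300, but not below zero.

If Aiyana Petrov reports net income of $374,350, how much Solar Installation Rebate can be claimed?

Solar Installation Rebate: income exceeds $356,300 by $18,050, which is 8 full-or-partial $2,500 increments; reduction = 8 × $60 = $480, leaving $3,300.

$3,300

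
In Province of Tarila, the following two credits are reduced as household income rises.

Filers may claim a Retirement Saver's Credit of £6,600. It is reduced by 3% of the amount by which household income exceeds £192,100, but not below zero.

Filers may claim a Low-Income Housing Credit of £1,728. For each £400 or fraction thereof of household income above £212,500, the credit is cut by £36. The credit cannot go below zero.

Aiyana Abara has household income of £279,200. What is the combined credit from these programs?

£3,987

Retirement Saver's Credit: 3% of the £87,100 excess over £192,100 is £2,613; credit = £6,600 − £2,613 = £3,987.
Low-Income Housing Credit: income exceeds £212,500 by £66,700 → 167 increments × £36 = £6,012 ≥ base, so the credit is £0.
Total: £3,987 + £0 = £3,987.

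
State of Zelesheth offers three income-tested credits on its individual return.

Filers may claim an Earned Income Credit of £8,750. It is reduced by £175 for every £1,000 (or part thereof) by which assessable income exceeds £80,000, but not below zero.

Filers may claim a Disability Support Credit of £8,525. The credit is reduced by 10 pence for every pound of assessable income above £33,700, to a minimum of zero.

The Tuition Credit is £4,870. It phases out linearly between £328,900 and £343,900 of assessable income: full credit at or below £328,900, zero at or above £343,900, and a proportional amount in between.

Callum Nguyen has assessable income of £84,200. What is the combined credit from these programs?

£16,220

Earned Income Credit: income exceeds £80,000 by £4,200, which is 5 full-or-partial £1,000 increments; reduction = 5 × £175 = £875, leaving £7,875.
Disability Support Credit: 10% of the £50,500 excess over £33,700 is £5,050; credit = £8,525 − £5,050 = £3,475.
Tuition Credit: £84,200 is at or below the £328,900 threshold, so the full £4,870 applies.
Total: £7,875 + £3,475 + £4,870 = £16,220.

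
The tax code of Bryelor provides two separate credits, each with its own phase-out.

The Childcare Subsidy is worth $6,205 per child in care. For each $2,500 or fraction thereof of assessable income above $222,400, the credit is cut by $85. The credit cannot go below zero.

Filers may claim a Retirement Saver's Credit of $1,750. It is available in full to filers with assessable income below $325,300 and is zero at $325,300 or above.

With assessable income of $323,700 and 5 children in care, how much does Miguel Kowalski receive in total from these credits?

$29,290

Childcare Subsidy: base = 5 × $6,205 = $31,025. income exceeds $222,400 by $101,300, which is 41 full-or-partial $2,500 increments; reduction = 41 × $85 = $3,485, leaving $27,540.
Retirement Saver's Credit: $323,700 is below the $325,300 cutoff, so the full $1,750 applies.
Total: $27,540 + $1,750 = $29,290.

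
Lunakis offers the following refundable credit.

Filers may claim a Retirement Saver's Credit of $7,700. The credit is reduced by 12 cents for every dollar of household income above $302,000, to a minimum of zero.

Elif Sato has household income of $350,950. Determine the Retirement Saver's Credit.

Retirement Saver's Credit: 12% of the $48,950 excess over $302,000 is $5,874; credit = $7,700 − $5,874 = $1,826.

$1,826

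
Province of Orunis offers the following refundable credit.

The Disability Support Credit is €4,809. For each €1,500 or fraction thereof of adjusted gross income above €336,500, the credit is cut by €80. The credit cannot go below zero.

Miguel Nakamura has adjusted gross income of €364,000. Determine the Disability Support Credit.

€3,289

Disability Support Credit: income exceeds €336,500 by €27,500, which is 19 full-or-partial €1,500 increments; reduction = 19 × €80 = €1,520, leaving €3,289.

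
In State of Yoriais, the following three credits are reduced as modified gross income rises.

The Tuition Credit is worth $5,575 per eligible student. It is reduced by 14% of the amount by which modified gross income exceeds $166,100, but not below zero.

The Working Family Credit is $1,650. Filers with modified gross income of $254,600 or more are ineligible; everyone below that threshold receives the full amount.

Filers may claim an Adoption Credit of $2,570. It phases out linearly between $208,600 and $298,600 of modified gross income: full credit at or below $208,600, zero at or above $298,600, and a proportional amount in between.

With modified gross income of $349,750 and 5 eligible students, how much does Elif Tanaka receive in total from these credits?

Tuition Credit: base = 5 × $5,575 = $27,875. 14% of the $183,650 excess over $166,100 is $25,711; credit = $27,875 − $25,711 = $2,164.
Working Family Credit: $349,750 meets or exceeds the $254,600 cutoff, so the credit is $0.
Adoption Credit: $349,750 is at or above $298,600, so the credit is $0.
Total: $2,164 + $0 + $0 = $2,164.

$2,164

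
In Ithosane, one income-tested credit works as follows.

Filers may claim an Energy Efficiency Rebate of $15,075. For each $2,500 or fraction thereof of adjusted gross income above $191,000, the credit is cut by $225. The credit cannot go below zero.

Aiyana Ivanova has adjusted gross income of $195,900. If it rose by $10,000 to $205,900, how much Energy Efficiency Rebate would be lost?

At $195,900 — income exceeds $191,000 by $4,900, which is 2 full-or-partial $2,500 increments; reduction = 2 × $225 = $450, leaving $14,625.
At $205,900 — income exceeds $191,000 by $14,900, which is 6 full-or-partial $2,500 increments; reduction = 6 × $225 = $1,350, leaving $13,725.
Lost: $14,625 − $13,725 = $900.

$900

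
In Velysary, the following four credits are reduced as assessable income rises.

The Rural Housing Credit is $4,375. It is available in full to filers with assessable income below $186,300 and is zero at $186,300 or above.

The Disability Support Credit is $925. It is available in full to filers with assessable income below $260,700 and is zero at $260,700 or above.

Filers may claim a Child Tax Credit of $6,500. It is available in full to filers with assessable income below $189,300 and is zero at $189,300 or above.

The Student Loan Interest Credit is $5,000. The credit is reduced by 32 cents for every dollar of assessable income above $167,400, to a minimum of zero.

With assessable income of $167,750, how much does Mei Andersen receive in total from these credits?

Rural Housing Credit: $167,750 is below the $186,300 cutoff, so the full $4,375 applies.
Disability Support Credit: $167,750 is below the $260,700 cutoff, so the full $925 applies.
Child Tax Credit: $167,750 is below the $189,300 cutoff, so the full $6,500 applies.
Student Loan Interest Credit: 32% of the $350 excess over $167,400 is $112; credit = $5,000 − $112 = $4,888.
Total: $4,375 + $925 + $6,500 + $4,888 = $16,688.

$16,688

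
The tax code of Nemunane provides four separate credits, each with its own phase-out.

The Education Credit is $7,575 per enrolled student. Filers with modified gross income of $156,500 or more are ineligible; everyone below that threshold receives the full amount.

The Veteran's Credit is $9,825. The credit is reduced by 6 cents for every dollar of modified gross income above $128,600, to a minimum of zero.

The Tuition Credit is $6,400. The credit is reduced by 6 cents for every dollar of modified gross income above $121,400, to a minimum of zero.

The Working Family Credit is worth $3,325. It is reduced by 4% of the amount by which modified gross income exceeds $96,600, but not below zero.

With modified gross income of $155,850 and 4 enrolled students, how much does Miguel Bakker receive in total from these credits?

Education Credit: base = 4 × $7,575 = $30,300. $155,850 is below the $156,500 cutoff, so the full $30,300 applies.
Veteran's Credit: 6% of the $27,250 excess over $128,600 is $1,635; credit = $9,825 − $1,635 = $8,190.
Tuition Credit: 6% of the $34,450 excess over $121,400 is $2,067; credit = $6,400 − $2,067 = $4,333.
Working Family Credit: 4% of the $59,250 excess over $96,600 is $2,370; credit = $3,325 − $2,370 = $955.
Total: $30,300 + $8,190 + $4,333 + $955 = $43,778.

$43,778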